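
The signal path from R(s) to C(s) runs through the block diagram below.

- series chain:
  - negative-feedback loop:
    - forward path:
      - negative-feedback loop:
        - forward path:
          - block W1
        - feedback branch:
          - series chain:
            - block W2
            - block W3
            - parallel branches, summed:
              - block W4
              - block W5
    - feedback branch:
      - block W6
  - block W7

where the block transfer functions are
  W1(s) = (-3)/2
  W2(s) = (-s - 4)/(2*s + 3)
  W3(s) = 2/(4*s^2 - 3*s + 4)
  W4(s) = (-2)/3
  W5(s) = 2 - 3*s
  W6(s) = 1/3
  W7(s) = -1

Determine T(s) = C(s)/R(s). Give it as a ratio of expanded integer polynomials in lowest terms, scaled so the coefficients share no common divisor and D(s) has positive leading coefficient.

Step 1: sum the parallel branches W4, W5: 4/3 - 3*s
Step 2: cascade W2, W3, (W4+W5): (18*s^2 + 64*s - 32)/(24*s^3 + 18*s^2 - 3*s + 36)
Step 3: reduce the feedback loop with forward W1 and return (W2*W3*(W4+W5)): (-24*s^3 - 18*s^2 + 3*s - 36)/(16*s^3 - 6*s^2 - 66*s + 56)
Step 4: feedback reduction of [W1/(1+W1*(W2*W3*(W4+W5)))], W6: (-24*s^3 - 18*s^2 + 3*s - 36)/(8*s^3 - 12*s^2 - 65*s + 44)
Step 5: cascade [[W1/(1+W1*(W2*W3*(W4+W5)))]/(1+[W1/(1+W1*(W2*W3*(W4+W5)))]*W6)], W7, which is the overall transfer function T(s) = C(s)/R(s) in lowest terms

Answer: (24*s^3 + 18*s^2 - 3*s + 36)/(8*s^3 - 12*s^2 - 65*s + 44)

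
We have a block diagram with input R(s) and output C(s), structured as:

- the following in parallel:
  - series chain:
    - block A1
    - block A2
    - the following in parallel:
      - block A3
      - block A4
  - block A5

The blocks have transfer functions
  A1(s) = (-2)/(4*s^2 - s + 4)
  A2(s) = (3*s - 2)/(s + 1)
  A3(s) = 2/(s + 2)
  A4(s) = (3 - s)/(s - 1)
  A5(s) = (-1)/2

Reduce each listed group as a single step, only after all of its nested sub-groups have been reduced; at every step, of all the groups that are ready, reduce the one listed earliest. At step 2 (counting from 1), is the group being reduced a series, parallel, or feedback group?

Reducing step by step:

[1] combine A3, A4 in parallel
[2] reduce the series chain A1, A2, (A3+A4)
[3] combine (A1*A2*(A3+A4)), A5 in parallel
At step 2 the group reduced is series.

Answer: series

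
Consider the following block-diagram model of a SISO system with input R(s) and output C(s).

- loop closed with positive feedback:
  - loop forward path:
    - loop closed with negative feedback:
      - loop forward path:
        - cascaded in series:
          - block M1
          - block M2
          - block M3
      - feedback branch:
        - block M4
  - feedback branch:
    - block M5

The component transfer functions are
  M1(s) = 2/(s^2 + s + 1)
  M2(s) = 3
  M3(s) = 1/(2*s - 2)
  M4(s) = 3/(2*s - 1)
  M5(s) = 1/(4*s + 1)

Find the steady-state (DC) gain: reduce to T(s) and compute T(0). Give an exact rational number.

Answer: -3/13

Working:
(1) cascade M1, M2, M3; result 3/(s^3 - 1)
(2) close the feedback loop around (M1*M2*M3), M4; result (6*s - 3)/(2*s^4 - s^3 - 2*s + 10)
(3) collapse the loop ([(M1*M2*M3)/(1+(M1*M2*M3)*M4)] forward, M5 return); result (24*s^2 - 6*s - 3)/(8*s^5 - 2*s^4 - s^3 - 8*s^2 + 32*s + 13)
Evaluating the step-3 result (the overall T(s)) at s = 0 gives T(0) = -3/13.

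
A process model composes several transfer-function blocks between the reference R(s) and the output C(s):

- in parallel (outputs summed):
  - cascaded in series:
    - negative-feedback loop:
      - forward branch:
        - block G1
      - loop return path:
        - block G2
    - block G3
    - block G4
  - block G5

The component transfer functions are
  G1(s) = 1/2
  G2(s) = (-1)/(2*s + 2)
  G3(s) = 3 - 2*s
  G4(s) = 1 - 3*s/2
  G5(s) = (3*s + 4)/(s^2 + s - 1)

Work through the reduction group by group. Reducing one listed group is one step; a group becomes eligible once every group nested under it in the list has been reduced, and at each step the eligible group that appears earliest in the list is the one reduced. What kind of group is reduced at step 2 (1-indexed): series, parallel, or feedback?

The answer is series.

Reasoning:
Step 1 - apply the feedback formula to G1, G2
Step 2 - cascade [G1/(1+G1*G2)], G3, G4
Step 3 - reduce the parallel group ([G1/(1+G1*G2)]*G3*G4), G5
Step 2: series.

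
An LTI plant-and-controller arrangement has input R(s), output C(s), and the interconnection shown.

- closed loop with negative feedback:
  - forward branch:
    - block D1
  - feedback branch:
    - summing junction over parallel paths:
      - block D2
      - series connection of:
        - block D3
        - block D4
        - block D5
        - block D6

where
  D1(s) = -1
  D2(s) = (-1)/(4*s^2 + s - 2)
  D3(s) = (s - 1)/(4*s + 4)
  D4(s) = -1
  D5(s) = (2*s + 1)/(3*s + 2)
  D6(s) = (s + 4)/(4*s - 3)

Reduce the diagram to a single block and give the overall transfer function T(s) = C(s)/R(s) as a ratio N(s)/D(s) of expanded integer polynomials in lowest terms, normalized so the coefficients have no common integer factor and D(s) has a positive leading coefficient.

Answer: (-192*s^5 - 224*s^4 + 164*s^3 + 212*s^2 - 32*s - 48)/(200*s^5 + 254*s^4 - 133*s^3 - 203*s^2 + 10*s + 32)

Working:
[1] reduce the series chain D3, D4, D5, D6 = (-2*s^3 - 7*s^2 + 5*s + 4)/(48*s^3 + 44*s^2 - 28*s - 24)
[2] add D2, (D3*D4*D5*D6) (parallel) = (-8*s^5 - 30*s^4 - 31*s^3 - 9*s^2 + 22*s + 16)/(192*s^5 + 224*s^4 - 164*s^3 - 212*s^2 + 32*s + 48)
[3] feedback reduction of D1, (D2+(D3*D4*D5*D6)), which is the overall transfer function T(s) = C(s)/R(s) in lowest terms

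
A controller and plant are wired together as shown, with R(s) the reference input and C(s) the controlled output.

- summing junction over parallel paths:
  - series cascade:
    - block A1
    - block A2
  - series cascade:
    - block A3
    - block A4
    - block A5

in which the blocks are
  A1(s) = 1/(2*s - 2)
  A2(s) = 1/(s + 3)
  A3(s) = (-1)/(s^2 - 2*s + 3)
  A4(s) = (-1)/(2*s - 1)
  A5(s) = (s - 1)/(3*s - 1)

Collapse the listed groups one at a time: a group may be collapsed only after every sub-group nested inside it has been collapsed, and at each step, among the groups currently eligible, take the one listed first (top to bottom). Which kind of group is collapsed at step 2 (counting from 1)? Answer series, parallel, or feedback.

Answer: series

Working:
Step 1: cascade A1, A2
Step 2: combine A3, A4, A5 in series
Step 3: reduce the parallel group (A1*A2), (A3*A4*A5)
At step 2 the group reduced is series.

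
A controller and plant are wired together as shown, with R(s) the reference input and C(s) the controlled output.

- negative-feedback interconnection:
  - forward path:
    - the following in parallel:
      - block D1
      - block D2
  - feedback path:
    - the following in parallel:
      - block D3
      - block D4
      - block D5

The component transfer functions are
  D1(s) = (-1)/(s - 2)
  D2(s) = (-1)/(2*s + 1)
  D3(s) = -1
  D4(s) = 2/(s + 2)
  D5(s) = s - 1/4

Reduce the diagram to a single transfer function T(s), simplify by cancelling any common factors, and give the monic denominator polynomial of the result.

1. combine D1, D2 in parallel; result (1 - 3*s)/(2*s^2 - 3*s - 2)
2. sum the parallel branches D3, D4, D5; result (4*s^2 + 3*s - 2)/(4*s + 8)
3. close the feedback loop around (D1+D2), (D3+D4+D5); result (12*s^2 + 20*s - 8)/(4*s^3 + s^2 + 23*s + 18)
That last expression is T(s), already simplified. Scaling its denominator by 1/4 (the reciprocal of the leading coefficient) yields the monic denominator.

Answer: s^3 + s^2/4 + 23*s/4 + 9/2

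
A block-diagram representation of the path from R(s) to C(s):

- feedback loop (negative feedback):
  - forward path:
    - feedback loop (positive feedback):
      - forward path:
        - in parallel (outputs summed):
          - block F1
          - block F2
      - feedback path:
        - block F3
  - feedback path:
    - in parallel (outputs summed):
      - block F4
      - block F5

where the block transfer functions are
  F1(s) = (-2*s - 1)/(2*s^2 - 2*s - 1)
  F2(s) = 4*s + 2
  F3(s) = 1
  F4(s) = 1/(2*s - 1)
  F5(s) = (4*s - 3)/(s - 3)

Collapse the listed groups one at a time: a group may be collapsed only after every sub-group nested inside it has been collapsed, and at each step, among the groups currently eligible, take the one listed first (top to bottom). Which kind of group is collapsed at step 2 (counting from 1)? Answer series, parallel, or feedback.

[1] reduce the parallel group F1, F2
[2] reduce the feedback loop with forward (F1+F2) and return F3
[3] parallel reduction of F4, F5
[4] apply the feedback formula to [(F1+F2)/(1-(F1+F2)*F3)], (F4+F5)
Step 2 collapses a feedback group.

Final answer: feedback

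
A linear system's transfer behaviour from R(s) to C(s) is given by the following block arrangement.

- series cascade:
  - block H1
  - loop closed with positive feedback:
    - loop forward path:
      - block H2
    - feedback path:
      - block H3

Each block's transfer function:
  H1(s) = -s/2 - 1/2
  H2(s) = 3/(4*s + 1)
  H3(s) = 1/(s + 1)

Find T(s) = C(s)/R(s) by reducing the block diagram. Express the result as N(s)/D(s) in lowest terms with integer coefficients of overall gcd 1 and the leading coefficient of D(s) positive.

The answer is (-3*s^2 - 6*s - 3)/(8*s^2 + 10*s - 4).

Reasoning:
[1] reduce the feedback loop with forward H2 and return H3, giving (3*s + 3)/(4*s^2 + 5*s - 2)
[2] combine H1, [H2/(1-H2*H3)] in series: this yields T(s), and no further normalization is needed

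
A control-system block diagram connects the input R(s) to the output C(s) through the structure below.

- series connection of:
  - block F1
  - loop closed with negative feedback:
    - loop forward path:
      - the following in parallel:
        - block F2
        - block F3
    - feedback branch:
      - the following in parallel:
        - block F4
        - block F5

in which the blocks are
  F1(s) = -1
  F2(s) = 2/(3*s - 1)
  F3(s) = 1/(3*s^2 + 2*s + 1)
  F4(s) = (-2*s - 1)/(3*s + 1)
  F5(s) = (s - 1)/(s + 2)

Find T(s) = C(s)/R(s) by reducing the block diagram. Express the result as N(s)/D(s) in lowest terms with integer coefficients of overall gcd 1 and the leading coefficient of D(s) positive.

Step 1: add F2, F3 (parallel): (6*s^2 + 7*s + 1)/(9*s^3 + 3*s^2 + s - 1)
Step 2: parallel reduction of F4, F5: (s^2 - 7*s - 3)/(3*s^2 + 7*s + 2)
Step 3: apply the feedback formula to (F2+F3), (F4+F5): (18*s^4 + 63*s^3 + 64*s^2 + 21*s + 2)/(27*s^5 + 78*s^4 + 7*s^3 - 56*s^2 - 33*s - 5)
Step 4: cascade F1, [(F2+F3)/(1+(F2+F3)*(F4+F5))], giving the overall T(s)

Therefore the answer is (-18*s^4 - 63*s^3 - 64*s^2 - 21*s - 2)/(27*s^5 + 78*s^4 + 7*s^3 - 56*s^2 - 33*s - 5).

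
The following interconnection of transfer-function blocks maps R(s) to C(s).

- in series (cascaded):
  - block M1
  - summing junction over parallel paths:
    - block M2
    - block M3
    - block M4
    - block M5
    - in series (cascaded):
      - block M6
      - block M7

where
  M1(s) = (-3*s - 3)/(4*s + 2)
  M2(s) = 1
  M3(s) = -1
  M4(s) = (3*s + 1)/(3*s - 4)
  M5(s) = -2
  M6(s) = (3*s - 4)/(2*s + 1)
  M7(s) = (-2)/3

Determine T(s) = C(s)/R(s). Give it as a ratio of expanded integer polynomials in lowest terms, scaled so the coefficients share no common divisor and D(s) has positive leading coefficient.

The answer is (36*s^3 - 57*s^2 - 88*s + 5)/(24*s^3 - 8*s^2 - 26*s - 8).

Reasoning:
1. cascade M6, M7 gives (8 - 6*s)/(6*s + 3)
2. combine M2, M3, M4, M5, (M6*M7) in parallel gives (-36*s^2 + 93*s - 5)/(18*s^2 - 15*s - 12)
3. combine M1, (M2+M3+M4+M5+(M6*M7)) in series - this is the overall T(s), already in the required normalized form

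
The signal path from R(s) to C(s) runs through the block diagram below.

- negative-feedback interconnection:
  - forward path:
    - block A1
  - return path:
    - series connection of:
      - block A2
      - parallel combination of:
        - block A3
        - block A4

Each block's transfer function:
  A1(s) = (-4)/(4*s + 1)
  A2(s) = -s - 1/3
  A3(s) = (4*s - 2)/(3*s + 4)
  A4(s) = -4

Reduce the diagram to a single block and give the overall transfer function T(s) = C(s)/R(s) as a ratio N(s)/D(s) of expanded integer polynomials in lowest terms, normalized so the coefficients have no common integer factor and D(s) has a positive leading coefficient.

(1) add A3, A4 (parallel) gives (-8*s - 18)/(3*s + 4)
(2) combine A2, (A3+A4) in series gives (24*s^2 + 62*s + 18)/(9*s + 12)
(3) collapse the loop (A1 forward, (A2*(A3+A4)) return); the result is T(s) itself (integer coefficients, no common factor, positive leading denominator coefficient)

Final answer: (36*s + 48)/(60*s^2 + 191*s + 60)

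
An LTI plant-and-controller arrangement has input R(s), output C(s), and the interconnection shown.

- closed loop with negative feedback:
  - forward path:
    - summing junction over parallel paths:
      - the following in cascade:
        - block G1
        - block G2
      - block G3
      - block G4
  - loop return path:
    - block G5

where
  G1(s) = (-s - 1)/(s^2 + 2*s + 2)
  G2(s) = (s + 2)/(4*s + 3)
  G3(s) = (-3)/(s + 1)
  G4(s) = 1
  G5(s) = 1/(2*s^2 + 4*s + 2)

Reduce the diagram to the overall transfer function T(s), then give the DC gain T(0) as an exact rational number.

Answer: 14

Working:
Step 1. series reduction of G1, G2 gives (-s^2 - 3*s - 2)/(4*s^3 + 11*s^2 + 14*s + 6)
Step 2. add (G1*G2), G3, G4 (parallel) gives (4*s^4 + 2*s^3 - 12*s^2 - 27*s - 14)/(4*s^4 + 15*s^3 + 25*s^2 + 20*s + 6)
Step 3. reduce the feedback loop with forward ((G1*G2)+G3+G4) and return G5 gives (8*s^6 + 20*s^5 - 8*s^4 - 98*s^3 - 160*s^2 - 110*s - 28)/(8*s^6 + 46*s^5 + 122*s^4 + 172*s^3 + 130*s^2 + 37*s - 2)
The step-3 result is T(s). Setting s = 0: T(0) = -28/(-2) = 14.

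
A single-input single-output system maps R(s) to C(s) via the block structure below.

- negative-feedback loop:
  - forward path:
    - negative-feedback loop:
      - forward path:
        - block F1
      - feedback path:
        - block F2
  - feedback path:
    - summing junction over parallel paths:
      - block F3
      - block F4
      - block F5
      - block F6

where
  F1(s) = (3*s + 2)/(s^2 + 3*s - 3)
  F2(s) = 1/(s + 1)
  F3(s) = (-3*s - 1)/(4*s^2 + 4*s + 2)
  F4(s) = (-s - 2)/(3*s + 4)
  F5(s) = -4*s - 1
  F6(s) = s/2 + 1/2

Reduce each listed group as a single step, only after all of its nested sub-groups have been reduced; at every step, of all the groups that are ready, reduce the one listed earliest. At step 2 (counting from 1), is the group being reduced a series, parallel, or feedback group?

Reducing step by step:

1. reduce the feedback loop with forward F1 and return F2
2. reduce the parallel group F3, F4, F5, F6
3. apply the feedback formula to [F1/(1+F1*F2)], (F3+F4+F5+F6)
At step 2 the group reduced is parallel.

Answer: parallel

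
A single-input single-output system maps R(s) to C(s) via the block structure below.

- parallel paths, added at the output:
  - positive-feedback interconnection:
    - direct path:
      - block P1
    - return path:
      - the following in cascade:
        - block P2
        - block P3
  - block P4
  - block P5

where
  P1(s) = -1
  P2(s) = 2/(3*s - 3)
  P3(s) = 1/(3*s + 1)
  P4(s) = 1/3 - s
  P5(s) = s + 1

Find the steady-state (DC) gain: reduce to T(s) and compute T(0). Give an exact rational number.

The answer is -5/3.

Reasoning:
Step 1: reduce the series chain P2, P3 gives 2/(9*s^2 - 6*s - 3)
Step 2: reduce the feedback loop with forward P1 and return (P2*P3) gives (-9*s^2 + 6*s + 3)/(9*s^2 - 6*s - 1)
Step 3: add [P1/(1-P1*(P2*P3))], P4, P5 (parallel) gives (9*s^2 - 6*s + 5)/(27*s^2 - 18*s - 3)
Step 3 gives the overall T(s). Then T(0) = 5/(-3) = -5/3.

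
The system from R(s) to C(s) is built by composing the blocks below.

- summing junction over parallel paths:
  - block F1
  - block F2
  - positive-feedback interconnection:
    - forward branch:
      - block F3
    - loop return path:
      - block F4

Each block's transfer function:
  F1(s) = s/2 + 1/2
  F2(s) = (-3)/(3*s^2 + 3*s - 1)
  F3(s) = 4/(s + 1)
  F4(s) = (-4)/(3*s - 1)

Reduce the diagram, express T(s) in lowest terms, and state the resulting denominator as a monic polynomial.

Step 1. collapse the loop (F3 forward, F4 return), giving (12*s - 4)/(3*s^2 + 2*s + 15)
Step 2. add F1, F2, [F3/(1-F3*F4)] (parallel), giving (9*s^5 + 24*s^4 + 135*s^3 + 121*s^2 - 32*s - 97)/(18*s^4 + 30*s^3 + 96*s^2 + 86*s - 30)
That last expression is T(s), already simplified. Scaling its denominator by 1/18 (the reciprocal of the leading coefficient) yields the monic denominator.

Therefore the answer is s^4 + 5*s^3/3 + 16*s^2/3 + 43*s/9 - 5/3.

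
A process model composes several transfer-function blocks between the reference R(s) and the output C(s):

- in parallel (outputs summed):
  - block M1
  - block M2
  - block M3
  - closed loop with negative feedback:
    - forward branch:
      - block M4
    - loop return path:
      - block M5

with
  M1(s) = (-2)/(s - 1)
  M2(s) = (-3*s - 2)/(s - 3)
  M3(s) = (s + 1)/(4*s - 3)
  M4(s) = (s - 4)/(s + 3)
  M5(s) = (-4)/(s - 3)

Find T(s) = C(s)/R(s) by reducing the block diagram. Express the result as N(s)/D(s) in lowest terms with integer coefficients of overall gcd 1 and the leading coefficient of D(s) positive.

1. feedback reduction of M4, M5, giving (s^2 - 7*s + 12)/(s^2 - 4*s + 7)
2. parallel reduction of M1, M2, M3, [M4/(1+M4*M5)], giving the overall T(s)

Final answer: (-7*s^5 - s^4 + 154*s^3 - 548*s^2 + 673*s - 255)/(4*s^5 - 35*s^4 + 128*s^3 - 238*s^2 + 204*s - 63)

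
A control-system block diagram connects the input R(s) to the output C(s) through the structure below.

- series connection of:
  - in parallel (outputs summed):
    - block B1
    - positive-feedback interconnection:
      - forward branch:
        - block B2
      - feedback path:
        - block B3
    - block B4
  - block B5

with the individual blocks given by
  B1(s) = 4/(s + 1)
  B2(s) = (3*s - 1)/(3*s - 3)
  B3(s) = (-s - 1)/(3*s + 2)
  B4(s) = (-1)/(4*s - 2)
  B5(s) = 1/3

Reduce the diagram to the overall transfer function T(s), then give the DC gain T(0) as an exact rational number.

Step 1 - reduce the feedback loop with forward B2 and return B3 = (9*s^2 + 3*s - 2)/(12*s^2 - s - 7)
Step 2 - combine B1, [B2/(1-B2*B3)], B4 in parallel = (36*s^4 + 210*s^3 - 143*s^2 - 106*s + 67)/(48*s^4 + 20*s^3 - 54*s^2 - 12*s + 14)
Step 3 - cascade (B1+[B2/(1-B2*B3)]+B4), B5 = (36*s^4 + 210*s^3 - 143*s^2 - 106*s + 67)/(144*s^4 + 60*s^3 - 162*s^2 - 36*s + 42)
Evaluating the step-3 result (the overall T(s)) at s = 0 gives T(0) = 67/42.

Answer: 67/42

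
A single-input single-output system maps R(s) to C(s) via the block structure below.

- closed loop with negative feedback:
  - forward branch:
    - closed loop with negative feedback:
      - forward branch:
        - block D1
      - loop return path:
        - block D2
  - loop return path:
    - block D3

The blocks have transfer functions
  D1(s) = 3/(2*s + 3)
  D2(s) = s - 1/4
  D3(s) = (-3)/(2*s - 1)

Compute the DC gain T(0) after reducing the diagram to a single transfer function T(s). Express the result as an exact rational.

Step 1. feedback reduction of D1, D2: 12/(20*s + 9)
Step 2. collapse the loop ([D1/(1+D1*D2)] forward, D3 return): (24*s - 12)/(40*s^2 - 2*s - 45)
That last expression is T(s); at s = 0 only the constant terms survive, so T(0) = -12/(-45) = 4/15.

Hence the answer: 4/15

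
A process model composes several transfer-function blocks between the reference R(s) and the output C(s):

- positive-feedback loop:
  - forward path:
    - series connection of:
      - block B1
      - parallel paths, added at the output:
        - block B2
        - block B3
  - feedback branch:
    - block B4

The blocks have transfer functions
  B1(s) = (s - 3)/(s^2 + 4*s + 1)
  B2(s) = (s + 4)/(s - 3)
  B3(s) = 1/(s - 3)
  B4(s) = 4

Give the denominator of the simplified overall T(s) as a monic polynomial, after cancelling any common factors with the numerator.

1. add B2, B3 (parallel) -> (s + 5)/(s - 3)
2. cascade B1, (B2+B3) -> (s + 5)/(s^2 + 4*s + 1)
3. reduce the feedback loop with forward (B1*(B2+B3)) and return B4 -> (s + 5)/(s^2 - 19)
The result of step 3 is T(s) in lowest terms. Its denominator already has leading coefficient 1, so it is monic as it stands.

Final answer: s^2 - 19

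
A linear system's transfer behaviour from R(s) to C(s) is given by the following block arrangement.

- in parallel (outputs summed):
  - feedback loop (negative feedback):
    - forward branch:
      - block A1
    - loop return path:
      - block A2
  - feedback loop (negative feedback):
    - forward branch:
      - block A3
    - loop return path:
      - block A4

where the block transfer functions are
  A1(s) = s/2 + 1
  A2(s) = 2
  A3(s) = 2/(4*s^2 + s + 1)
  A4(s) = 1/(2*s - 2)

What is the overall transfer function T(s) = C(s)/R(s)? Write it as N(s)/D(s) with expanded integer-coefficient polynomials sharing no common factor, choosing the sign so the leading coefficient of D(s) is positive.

First reduce the diagram to T(s).

Step 1: feedback reduction of A1, A2 gives (s + 2)/(2*s + 6)
Step 2: close the feedback loop around A3, A4 gives (2*s - 2)/(4*s^3 - 3*s^2)
Step 3: add [A1/(1+A1*A2)], [A3/(1+A3*A4)] (parallel), giving the overall T(s)

Answer: (4*s^4 + 5*s^3 - 2*s^2 + 8*s - 12)/(8*s^4 + 18*s^3 - 18*s^2)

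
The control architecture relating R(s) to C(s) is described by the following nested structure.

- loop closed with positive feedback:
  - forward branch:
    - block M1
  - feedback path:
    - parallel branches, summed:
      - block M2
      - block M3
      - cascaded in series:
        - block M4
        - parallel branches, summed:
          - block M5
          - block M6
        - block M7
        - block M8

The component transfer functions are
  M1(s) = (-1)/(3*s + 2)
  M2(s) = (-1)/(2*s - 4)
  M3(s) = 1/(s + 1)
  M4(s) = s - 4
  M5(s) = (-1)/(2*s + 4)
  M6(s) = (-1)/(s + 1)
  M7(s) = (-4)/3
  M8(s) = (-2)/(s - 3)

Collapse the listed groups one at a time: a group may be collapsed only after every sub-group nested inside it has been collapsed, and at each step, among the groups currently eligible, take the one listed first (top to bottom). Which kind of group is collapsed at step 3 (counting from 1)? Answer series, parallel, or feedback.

Step 1 - reduce the parallel group M5, M6
Step 2 - series reduction of M4, (M5+M6), M7, M8
Step 3 - sum the parallel branches M2, M3, (M4*(M5+M6)*M7*M8)
Step 4 - reduce the feedback loop with forward M1 and return (M2+M3+(M4*(M5+M6)*M7*M8))
So the answer for step 3 is parallel.

Therefore the answer is parallel.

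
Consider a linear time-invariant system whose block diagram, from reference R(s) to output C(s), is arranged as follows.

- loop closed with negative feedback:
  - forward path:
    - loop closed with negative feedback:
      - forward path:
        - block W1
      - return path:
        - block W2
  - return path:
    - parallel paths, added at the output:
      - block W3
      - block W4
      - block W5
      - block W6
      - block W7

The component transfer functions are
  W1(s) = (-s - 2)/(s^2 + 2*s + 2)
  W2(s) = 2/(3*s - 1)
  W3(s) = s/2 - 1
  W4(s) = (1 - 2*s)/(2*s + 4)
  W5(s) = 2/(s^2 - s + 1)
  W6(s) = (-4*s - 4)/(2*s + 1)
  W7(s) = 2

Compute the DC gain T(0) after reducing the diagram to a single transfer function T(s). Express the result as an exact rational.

Answer: -4/15

Working:
1. feedback reduction of W1, W2: (-3*s^2 - 5*s + 2)/(3*s^3 + 5*s^2 + 2*s - 6)
2. combine W3, W4, W5, W6, W7 in parallel: (2*s^5 - 5*s^4 - 7*s^3 + 6*s^2 + 19*s - 3)/(4*s^4 + 6*s^3 - 2*s^2 + 6*s + 4)
3. collapse the loop ([W1/(1+W1*W2)] forward, (W3+W4+W5+W6+W7) return): (-12*s^5 - 14*s^4 + 12*s^3 - 20*s^2 - 6*s + 4)/(6*s^6 + 31*s^5 + 20*s^4 - 37*s^3 - 25*s^2 + 20*s - 15)
Step 3 gives the overall T(s). Then T(0) = 4/(-15) = -4/15.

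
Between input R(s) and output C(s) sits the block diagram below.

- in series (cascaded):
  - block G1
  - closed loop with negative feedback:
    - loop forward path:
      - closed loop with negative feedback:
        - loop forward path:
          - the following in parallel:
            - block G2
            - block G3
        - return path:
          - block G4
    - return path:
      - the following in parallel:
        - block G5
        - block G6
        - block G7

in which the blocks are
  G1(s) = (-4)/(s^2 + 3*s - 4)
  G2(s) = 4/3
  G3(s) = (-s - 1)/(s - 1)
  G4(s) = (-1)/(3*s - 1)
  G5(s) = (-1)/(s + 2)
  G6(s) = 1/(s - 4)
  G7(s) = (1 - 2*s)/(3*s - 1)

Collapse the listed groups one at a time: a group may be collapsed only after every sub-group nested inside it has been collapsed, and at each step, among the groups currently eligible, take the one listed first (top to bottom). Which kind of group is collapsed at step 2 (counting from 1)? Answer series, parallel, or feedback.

1. reduce the parallel group G2, G3
2. collapse the loop ((G2+G3) forward, G4 return)
3. add G5, G6, G7 (parallel)
4. reduce the feedback loop with forward [(G2+G3)/(1+(G2+G3)*G4)] and return (G5+G6+G7)
5. combine G1, [[(G2+G3)/(1+(G2+G3)*G4)]/(1+[(G2+G3)/(1+(G2+G3)*G4)]*(G5+G6+G7))] in series
So the answer for step 2 is feedback.

Final answer: feedback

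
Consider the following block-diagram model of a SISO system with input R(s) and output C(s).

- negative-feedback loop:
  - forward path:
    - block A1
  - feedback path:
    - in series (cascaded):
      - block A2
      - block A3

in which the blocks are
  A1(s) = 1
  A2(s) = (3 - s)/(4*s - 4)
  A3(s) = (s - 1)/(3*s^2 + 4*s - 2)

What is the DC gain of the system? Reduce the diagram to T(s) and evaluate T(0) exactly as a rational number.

Step 1. reduce the series chain A2, A3; result (3 - s)/(12*s^2 + 16*s - 8)
Step 2. collapse the loop (A1 forward, (A2*A3) return); result (12*s^2 + 16*s - 8)/(12*s^2 + 15*s - 5)
The step-2 result is T(s). Setting s = 0: T(0) = -8/(-5) = 8/5.

Therefore the answer is 8/5.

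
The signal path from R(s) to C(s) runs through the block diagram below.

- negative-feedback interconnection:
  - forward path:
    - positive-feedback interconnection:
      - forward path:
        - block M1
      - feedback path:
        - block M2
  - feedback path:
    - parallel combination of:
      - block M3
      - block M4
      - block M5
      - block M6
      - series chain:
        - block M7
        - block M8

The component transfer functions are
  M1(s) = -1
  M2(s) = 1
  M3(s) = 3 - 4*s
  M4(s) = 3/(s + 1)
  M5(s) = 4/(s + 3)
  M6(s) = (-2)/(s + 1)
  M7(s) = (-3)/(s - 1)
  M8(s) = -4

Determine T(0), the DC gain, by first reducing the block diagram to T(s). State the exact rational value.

Step 1. collapse the loop (M1 forward, M2 return); result (-1)/2
Step 2. multiply M7, M8 (series); result 12/(s - 1)
Step 3. parallel reduction of M3, M4, M5, M6, (M7*M8); result (-4*s^4 - 9*s^3 + 30*s^2 + 59*s + 20)/(s^3 + 3*s^2 - s - 3)
Step 4. reduce the feedback loop with forward [M1/(1-M1*M2)] and return (M3+M4+M5+M6+(M7*M8)); result (-s^3 - 3*s^2 + s + 3)/(4*s^4 + 11*s^3 - 24*s^2 - 61*s - 26)
The step-4 result is T(s). Setting s = 0: T(0) = 3/(-26) = -3/26.

Hence the answer: -3/26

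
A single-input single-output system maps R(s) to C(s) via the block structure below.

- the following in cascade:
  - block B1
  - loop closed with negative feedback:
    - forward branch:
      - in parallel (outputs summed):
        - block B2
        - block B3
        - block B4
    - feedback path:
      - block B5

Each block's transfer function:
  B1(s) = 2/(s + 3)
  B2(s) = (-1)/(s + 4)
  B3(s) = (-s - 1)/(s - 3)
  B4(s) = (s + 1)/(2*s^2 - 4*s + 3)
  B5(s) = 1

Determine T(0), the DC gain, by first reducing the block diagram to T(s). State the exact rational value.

Reducing step by step:

[1] add B2, B3, B4 (parallel) gives (-2*s^4 - 7*s^3 + 21*s^2 - 25*s - 15)/(2*s^4 - 2*s^3 - 25*s^2 + 51*s - 36)
[2] apply the feedback formula to (B2+B3+B4), B5 gives (2*s^4 + 7*s^3 - 21*s^2 + 25*s + 15)/(9*s^3 + 4*s^2 - 26*s + 51)
[3] reduce the series chain B1, [(B2+B3+B4)/(1+(B2+B3+B4)*B5)] gives (4*s^4 + 14*s^3 - 42*s^2 + 50*s + 30)/(9*s^4 + 31*s^3 - 14*s^2 - 27*s + 153)
DC gain: substitute s = 0 into T(s) from step 3: T(0) = 30/153 = 10/51.

Answer: 10/51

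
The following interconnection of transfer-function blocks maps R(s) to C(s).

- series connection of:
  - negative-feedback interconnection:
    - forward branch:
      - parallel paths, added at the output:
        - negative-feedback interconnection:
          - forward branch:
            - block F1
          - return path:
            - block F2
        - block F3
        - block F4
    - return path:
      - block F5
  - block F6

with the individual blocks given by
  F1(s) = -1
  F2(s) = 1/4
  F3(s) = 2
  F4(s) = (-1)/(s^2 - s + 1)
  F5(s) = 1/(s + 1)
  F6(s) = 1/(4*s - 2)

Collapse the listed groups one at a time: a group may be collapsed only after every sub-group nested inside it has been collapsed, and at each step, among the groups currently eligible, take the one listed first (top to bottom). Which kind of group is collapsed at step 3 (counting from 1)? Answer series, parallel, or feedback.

1. reduce the feedback loop with forward F1 and return F2
2. add [F1/(1+F1*F2)], F3, F4 (parallel)
3. collapse the loop (([F1/(1+F1*F2)]+F3+F4) forward, F5 return)
4. reduce the series chain [([F1/(1+F1*F2)]+F3+F4)/(1+([F1/(1+F1*F2)]+F3+F4)*F5)], F6
Step 3: feedback.

Hence the answer: feedback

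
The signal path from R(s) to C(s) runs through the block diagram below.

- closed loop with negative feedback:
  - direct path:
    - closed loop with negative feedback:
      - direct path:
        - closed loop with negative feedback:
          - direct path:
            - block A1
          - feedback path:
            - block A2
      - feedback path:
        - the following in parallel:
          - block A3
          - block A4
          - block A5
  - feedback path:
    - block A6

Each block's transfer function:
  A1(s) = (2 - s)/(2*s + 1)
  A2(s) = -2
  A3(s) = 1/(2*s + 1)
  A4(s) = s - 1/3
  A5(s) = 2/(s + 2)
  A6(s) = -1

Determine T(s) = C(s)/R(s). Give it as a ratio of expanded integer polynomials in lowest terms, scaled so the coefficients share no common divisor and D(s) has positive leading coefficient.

The answer is (6*s^3 + 3*s^2 - 24*s - 12)/(6*s^4 - 29*s^3 - 55*s^2 + 23*s + 10).

Reasoning:
Step 1 - feedback reduction of A1, A2; result (2 - s)/(4*s - 3)
Step 2 - combine A3, A4, A5 in parallel; result (6*s^3 + 13*s^2 + 16*s + 10)/(6*s^2 + 15*s + 6)
Step 3 - feedback reduction of [A1/(1+A1*A2)], (A3+A4+A5); result (6*s^3 + 3*s^2 - 24*s - 12)/(6*s^4 - 23*s^3 - 52*s^2 - s - 2)
Step 4 - collapse the loop ([[A1/(1+A1*A2)]/(1+[A1/(1+A1*A2)]*(A3+A4+A5))] forward, A6 return), giving the overall T(s)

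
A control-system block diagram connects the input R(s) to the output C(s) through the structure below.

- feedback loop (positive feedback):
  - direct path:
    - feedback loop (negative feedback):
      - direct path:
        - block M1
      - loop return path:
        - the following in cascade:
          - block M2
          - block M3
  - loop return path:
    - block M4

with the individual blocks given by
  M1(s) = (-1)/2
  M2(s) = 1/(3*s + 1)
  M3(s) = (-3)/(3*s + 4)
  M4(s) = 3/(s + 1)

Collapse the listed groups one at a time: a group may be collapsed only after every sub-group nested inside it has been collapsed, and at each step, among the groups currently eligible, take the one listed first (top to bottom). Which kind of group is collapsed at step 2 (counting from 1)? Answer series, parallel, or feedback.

1. cascade M2, M3
2. feedback reduction of M1, (M2*M3)
3. collapse the loop ([M1/(1+M1*(M2*M3))] forward, M4 return)
So the answer for step 2 is feedback.

Answer: feedback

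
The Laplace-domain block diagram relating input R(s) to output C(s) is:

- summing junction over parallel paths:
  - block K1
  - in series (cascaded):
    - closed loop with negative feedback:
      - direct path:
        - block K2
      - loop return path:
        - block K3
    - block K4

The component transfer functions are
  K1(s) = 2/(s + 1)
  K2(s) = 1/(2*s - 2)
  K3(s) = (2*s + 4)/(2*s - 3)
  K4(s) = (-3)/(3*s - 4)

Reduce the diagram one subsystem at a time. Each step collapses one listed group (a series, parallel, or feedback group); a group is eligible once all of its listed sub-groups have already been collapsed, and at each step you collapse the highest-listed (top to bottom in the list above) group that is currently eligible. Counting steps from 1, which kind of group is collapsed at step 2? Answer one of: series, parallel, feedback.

Step 1: close the feedback loop around K2, K3
Step 2: reduce the series chain [K2/(1+K2*K3)], K4
Step 3: parallel reduction of K1, ([K2/(1+K2*K3)]*K4)
So the answer for step 2 is series.

Hence the answer: series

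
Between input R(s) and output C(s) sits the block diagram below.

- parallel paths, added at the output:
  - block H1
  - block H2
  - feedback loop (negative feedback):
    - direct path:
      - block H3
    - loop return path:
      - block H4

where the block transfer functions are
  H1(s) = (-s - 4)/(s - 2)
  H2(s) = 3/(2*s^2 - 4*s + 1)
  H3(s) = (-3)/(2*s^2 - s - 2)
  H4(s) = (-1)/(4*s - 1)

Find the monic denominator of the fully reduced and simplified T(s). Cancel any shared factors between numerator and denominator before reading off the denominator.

1. close the feedback loop around H3, H4; result (3 - 12*s)/(8*s^3 - 6*s^2 - 7*s + 5)
2. parallel reduction of H1, H2, [H3/(1+H3*H4)]; result (-16*s^6 - 20*s^5 + 158*s^4 - 68*s^3 - 218*s^2 + 211*s - 56)/(16*s^6 - 76*s^5 + 106*s^4 - 4*s^3 - 91*s^2 + 59*s - 10)
No further cancellation is possible in the step-2 result, so that is T(s). Its denominator becomes monic after dividing by the leading coefficient 16.

Hence the answer: s^6 - 19*s^5/4 + 53*s^4/8 - s^3/4 - 91*s^2/16 + 59*s/16 - 5/8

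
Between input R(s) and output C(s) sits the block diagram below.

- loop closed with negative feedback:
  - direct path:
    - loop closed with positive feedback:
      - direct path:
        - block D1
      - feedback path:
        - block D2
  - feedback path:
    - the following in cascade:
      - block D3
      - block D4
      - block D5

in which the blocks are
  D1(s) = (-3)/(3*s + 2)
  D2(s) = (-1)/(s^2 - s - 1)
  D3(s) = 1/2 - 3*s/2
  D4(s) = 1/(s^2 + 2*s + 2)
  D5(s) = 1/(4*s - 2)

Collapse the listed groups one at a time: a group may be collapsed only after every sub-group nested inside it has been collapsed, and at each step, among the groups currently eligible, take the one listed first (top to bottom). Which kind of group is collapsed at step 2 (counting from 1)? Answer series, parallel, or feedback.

The answer is series.

Reasoning:
[1] feedback reduction of D1, D2
[2] multiply D3, D4, D5 (series)
[3] apply the feedback formula to [D1/(1-D1*D2)], (D3*D4*D5)
Step 2 collapses a series group.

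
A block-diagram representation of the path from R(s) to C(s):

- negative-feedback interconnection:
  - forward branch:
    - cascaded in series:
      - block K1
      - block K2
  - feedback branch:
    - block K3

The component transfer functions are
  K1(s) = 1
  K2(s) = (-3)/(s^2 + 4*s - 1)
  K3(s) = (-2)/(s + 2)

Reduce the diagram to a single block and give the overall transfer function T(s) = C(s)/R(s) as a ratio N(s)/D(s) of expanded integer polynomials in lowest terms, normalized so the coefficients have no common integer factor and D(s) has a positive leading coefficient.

(1) cascade K1, K2 gives (-3)/(s^2 + 4*s - 1)
(2) feedback reduction of (K1*K2), K3 - this is the overall T(s), already in the required normalized form

Final answer: (-3*s - 6)/(s^3 + 6*s^2 + 7*s + 4)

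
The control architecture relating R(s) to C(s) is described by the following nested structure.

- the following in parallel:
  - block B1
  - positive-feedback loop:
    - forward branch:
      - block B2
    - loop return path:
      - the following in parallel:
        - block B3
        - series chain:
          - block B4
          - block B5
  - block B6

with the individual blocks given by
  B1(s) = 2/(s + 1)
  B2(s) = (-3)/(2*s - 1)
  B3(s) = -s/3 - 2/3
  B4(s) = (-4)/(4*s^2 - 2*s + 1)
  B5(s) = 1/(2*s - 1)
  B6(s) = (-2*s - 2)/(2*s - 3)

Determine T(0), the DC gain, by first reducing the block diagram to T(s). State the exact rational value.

(1) cascade B4, B5 -> (-4)/(8*s^3 - 8*s^2 + 4*s - 1)
(2) combine B3, (B4*B5) in parallel -> (-8*s^4 - 8*s^3 + 12*s^2 - 7*s - 10)/(24*s^3 - 24*s^2 + 12*s - 3)
(3) feedback reduction of B2, (B3+(B4*B5)) -> (-24*s^3 + 24*s^2 - 12*s + 3)/(8*s^4 - 32*s^3 + 28*s^2 - 13*s - 9)
(4) combine B1, [B2/(1-B2*(B3+(B4*B5)))], B6 in parallel -> (-16*s^6 + 16*s^5 - 48*s^4 + 306*s^3 - 260*s^2 + 137*s + 63)/(16*s^6 - 72*s^5 + 64*s^4 + 42*s^3 - 89*s^2 + 48*s + 27)
DC gain: substitute s = 0 into T(s) from step 4: T(0) = 63/27 = 7/3.

Final answer: 7/3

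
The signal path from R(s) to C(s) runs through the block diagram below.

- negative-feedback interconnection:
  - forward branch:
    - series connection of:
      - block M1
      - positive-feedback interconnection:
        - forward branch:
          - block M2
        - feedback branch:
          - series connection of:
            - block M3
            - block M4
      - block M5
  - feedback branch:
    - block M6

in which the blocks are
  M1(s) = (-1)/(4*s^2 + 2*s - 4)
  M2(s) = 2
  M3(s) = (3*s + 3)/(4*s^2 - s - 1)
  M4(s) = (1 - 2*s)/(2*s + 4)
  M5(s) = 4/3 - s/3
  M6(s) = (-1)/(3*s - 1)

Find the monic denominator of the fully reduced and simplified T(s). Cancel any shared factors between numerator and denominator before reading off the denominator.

Step 1 - combine M3, M4 in series, giving (-6*s^2 - 3*s + 3)/(8*s^3 + 14*s^2 - 6*s - 4)
Step 2 - close the feedback loop around M2, (M3*M4), giving (8*s^3 + 14*s^2 - 6*s - 4)/(4*s^3 + 13*s^2 - 5)
Step 3 - combine M1, [M2/(1-M2*(M3*M4))], M5 in series, giving (4*s^4 - 9*s^3 - 31*s^2 + 10*s + 8)/(24*s^5 + 90*s^4 + 15*s^3 - 108*s^2 - 15*s + 30)
Step 4 - apply the feedback formula to (M1*[M2/(1-M2*(M3*M4))]*M5), M6, giving (12*s^5 - 31*s^4 - 84*s^3 + 61*s^2 + 14*s - 8)/(72*s^6 + 246*s^5 - 49*s^4 - 330*s^3 + 94*s^2 + 95*s - 38)
Step 4 gives the fully reduced T(s), with no common factor left to cancel. The denominator's leading coefficient is 72, so divide each of its coefficients by 72 to get the monic form.

Therefore the answer is s^6 + 41*s^5/12 - 49*s^4/72 - 55*s^3/12 + 47*s^2/36 + 95*s/72 - 19/36.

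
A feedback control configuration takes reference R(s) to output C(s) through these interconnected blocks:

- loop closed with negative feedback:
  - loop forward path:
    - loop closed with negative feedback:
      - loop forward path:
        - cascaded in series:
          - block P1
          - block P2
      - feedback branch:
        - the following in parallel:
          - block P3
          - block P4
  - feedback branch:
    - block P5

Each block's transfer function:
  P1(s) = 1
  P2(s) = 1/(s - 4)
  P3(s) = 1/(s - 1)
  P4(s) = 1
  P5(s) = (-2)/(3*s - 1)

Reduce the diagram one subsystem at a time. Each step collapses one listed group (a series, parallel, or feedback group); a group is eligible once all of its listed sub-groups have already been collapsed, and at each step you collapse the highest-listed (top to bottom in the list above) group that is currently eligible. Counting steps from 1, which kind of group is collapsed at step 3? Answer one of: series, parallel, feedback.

The answer is feedback.

Reasoning:
Step 1: reduce the series chain P1, P2
Step 2: parallel reduction of P3, P4
Step 3: collapse the loop ((P1*P2) forward, (P3+P4) return)
Step 4: apply the feedback formula to [(P1*P2)/(1+(P1*P2)*(P3+P4))], P5
Step 3: feedback.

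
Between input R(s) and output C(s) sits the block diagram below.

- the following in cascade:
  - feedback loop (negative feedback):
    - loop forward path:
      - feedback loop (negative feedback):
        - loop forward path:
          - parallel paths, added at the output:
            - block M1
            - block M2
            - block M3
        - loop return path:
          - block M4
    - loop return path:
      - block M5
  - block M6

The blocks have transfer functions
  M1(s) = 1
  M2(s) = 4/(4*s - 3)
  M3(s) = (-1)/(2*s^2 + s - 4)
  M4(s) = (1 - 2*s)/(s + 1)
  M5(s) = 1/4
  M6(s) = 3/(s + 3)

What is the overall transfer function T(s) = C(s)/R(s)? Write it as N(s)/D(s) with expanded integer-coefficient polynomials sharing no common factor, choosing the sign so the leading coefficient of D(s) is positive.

Step 1 - sum the parallel branches M1, M2, M3: (8*s^3 + 6*s^2 - 19*s - 1)/(8*s^3 - 2*s^2 - 19*s + 12)
Step 2 - close the feedback loop around (M1+M2+M3), M4: (-8*s^4 - 14*s^3 + 13*s^2 + 20*s + 1)/(8*s^4 - 2*s^3 - 23*s^2 + 24*s - 11)
Step 3 - collapse the loop ([(M1+M2+M3)/(1+(M1+M2+M3)*M4)] forward, M5 return): (-32*s^4 - 56*s^3 + 52*s^2 + 80*s + 4)/(24*s^4 - 22*s^3 - 79*s^2 + 116*s - 43)
Step 4 - cascade [[(M1+M2+M3)/(1+(M1+M2+M3)*M4)]/(1+[(M1+M2+M3)/(1+(M1+M2+M3)*M4)]*M5)], M6, which is the overall transfer function T(s) = C(s)/R(s) in lowest terms

Answer: (-96*s^4 - 168*s^3 + 156*s^2 + 240*s + 12)/(24*s^5 + 50*s^4 - 145*s^3 - 121*s^2 + 305*s - 129)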